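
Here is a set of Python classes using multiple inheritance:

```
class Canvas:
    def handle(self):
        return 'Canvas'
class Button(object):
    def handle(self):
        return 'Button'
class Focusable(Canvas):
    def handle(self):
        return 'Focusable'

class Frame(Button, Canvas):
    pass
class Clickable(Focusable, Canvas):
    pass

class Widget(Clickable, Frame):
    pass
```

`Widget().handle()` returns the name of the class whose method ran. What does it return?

L[Widget] = Widget + merge(L[Clickable], L[Frame], [Clickable Frame])
  take Clickable:  [Clickable Focusable Canvas object] + [Frame Button Canvas object] + [Clickable Frame]
  take Focusable:  [Focusable Canvas object] + [Frame Button Canvas object] + [Frame]
  take Frame:  [Canvas object] + [Frame Button Canvas object] + [Frame]
  take Button:  [Canvas object] + [Button Canvas object]
  take Canvas:  [Canvas object] + [Canvas object]
  take object:  [object] + [object]
MRO: Widget Clickable Focusable Frame Button Canvas object
handle is defined in: Button, Canvas, Focusable. First along the MRO is Focusable.

Focusable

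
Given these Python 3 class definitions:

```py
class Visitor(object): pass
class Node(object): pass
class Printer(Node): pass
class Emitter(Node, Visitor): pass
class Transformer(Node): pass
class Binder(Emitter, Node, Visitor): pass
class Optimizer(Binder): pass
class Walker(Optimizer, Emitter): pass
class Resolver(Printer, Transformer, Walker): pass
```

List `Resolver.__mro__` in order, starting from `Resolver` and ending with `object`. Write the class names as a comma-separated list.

Resolver, Printer, Transformer, Walker, Optimizer, Binder, Emitter, Node, Visitor, object

L[Resolver] = Resolver + merge(L[Printer], L[Transformer], L[Walker], [Printer Transformer Walker])
  take Printer:  [Printer Node object] + [Transformer Node object] + [Walker Optimizer Binder Emitter Node Visitor object] + [Printer Transformer Walker]
  take Transformer:  [Node object] + [Transformer Node object] + [Walker Optimizer Binder Emitter Node Visitor object] + [Transformer Walker]
  take Walker:  [Node object] + [Node object] + [Walker Optimizer Binder Emitter Node Visitor object] + [Walker]
  take Optimizer:  [Node object] + [Node object] + [Optimizer Binder Emitter Node Visitor object]
  take Binder:  [Node object] + [Node object] + [Binder Emitter Node Visitor object]
  take Emitter:  [Node object] + [Node object] + [Emitter Node Visitor object]
  take Node:  [Node object] + [Node object] + [Node Visitor object]
  take Visitor:  [object] + [object] + [Visitor object]
  take object:  [object] + [object] + [object]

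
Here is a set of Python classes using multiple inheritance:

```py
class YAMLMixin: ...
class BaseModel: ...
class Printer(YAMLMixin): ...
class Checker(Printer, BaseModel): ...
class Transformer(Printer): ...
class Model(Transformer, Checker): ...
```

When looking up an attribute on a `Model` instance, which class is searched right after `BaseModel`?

L[Model] = Model + merge(L[Transformer], L[Checker], [Transformer Checker])
  take Transformer:  [Transformer Printer YAMLMixin object] + [Checker Printer YAMLMixin BaseModel object] + [Transformer Checker]
  take Checker:  [Printer YAMLMixin object] + [Checker Printer YAMLMixin BaseModel object] + [Checker]
  take Printer:  [Printer YAMLMixin object] + [Printer YAMLMixin BaseModel object]
  take YAMLMixin:  [YAMLMixin object] + [YAMLMixin BaseModel object]
  take BaseModel:  [object] + [BaseModel object]
  take object:  [object] + [object]
MRO: Model Transformer Checker Printer YAMLMixin BaseModel object
BaseModel is at position 5; next is object.

object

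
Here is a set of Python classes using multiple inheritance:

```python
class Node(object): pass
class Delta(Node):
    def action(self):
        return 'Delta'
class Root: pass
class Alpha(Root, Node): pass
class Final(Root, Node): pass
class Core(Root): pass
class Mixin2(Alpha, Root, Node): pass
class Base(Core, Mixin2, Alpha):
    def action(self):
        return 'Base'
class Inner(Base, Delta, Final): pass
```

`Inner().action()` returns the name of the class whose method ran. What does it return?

Base

L[Inner] = Inner + merge(L[Base], L[Delta], L[Final], [Base Delta Final])
  take Base:  [Base Core Mixin2 Alpha Root Node object] + [Delta Node object] + [Final Root Node object] + [Base Delta Final]
  take Core:  [Core Mixin2 Alpha Root Node object] + [Delta Node object] + [Final Root Node object] + [Delta Final]
  take Mixin2:  [Mixin2 Alpha Root Node object] + [Delta Node object] + [Final Root Node object] + [Delta Final]
  take Alpha:  [Alpha Root Node object] + [Delta Node object] + [Final Root Node object] + [Delta Final]
  take Delta:  [Root Node object] + [Delta Node object] + [Final Root Node object] + [Delta Final]
  take Final:  [Root Node object] + [Node object] + [Final Root Node object] + [Final]
  take Root:  [Root Node object] + [Node object] + [Root Node object]
  take Node:  [Node object] + [Node object] + [Node object]
  take object:  [object] + [object] + [object]
MRO: Inner Base Core Mixin2 Alpha Delta Final Root Node object
action is defined in: Base, Delta. First along the MRO is Base.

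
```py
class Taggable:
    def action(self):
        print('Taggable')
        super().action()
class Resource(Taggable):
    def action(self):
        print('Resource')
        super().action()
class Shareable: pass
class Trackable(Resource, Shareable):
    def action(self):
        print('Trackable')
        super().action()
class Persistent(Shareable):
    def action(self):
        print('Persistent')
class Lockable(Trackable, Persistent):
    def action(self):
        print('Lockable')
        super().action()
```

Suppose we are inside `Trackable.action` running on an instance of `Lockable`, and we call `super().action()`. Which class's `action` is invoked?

Resource

L[Lockable] = Lockable + merge(L[Trackable], L[Persistent], [Trackable Persistent])
  take Trackable:  [Trackable Resource Taggable Shareable object] + [Persistent Shareable object] + [Trackable Persistent]
  take Resource:  [Resource Taggable Shareable object] + [Persistent Shareable object] + [Persistent]
  take Taggable:  [Taggable Shareable object] + [Persistent Shareable object] + [Persistent]
  take Persistent:  [Shareable object] + [Persistent Shareable object] + [Persistent]
  take Shareable:  [Shareable object] + [Shareable object]
  take object:  [object] + [object]
MRO: Lockable Trackable Resource Taggable Persistent Shareable object
super() in Trackable.action on a Lockable instance goes to the class after Trackable in Lockable's MRO: Resource.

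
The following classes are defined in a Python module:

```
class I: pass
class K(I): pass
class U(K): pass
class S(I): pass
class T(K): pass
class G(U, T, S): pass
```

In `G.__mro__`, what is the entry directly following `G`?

L[G] = G + merge(L[U], L[T], L[S], [U T S])
  take U:  [U K I object] + [T K I object] + [S I object] + [U T S]
  take T:  [K I object] + [T K I object] + [S I object] + [T S]
  take K:  [K I object] + [K I object] + [S I object] + [S]
  take S:  [I object] + [I object] + [S I object] + [S]
  take I:  [I object] + [I object] + [I object]
  take object:  [object] + [object] + [object]
MRO: G U T K S I object
G is at position 0; next is U.

U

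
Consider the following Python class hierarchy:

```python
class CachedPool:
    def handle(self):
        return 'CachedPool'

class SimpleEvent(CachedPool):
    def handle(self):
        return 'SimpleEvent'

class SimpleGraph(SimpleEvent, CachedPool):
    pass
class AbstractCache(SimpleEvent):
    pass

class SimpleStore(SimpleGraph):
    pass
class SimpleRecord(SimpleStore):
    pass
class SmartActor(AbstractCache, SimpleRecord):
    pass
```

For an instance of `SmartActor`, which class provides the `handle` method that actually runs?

SimpleEvent

L[SmartActor] = SmartActor + merge(L[AbstractCache], L[SimpleRecord], [AbstractCache SimpleRecord])
  take AbstractCache:  [AbstractCache SimpleEvent CachedPool object] + [SimpleRecord SimpleStore SimpleGraph SimpleEvent CachedPool object] + [AbstractCache SimpleRecord]
  take SimpleRecord:  [SimpleEvent CachedPool object] + [SimpleRecord SimpleStore SimpleGraph SimpleEvent CachedPool object] + [SimpleRecord]
  take SimpleStore:  [SimpleEvent CachedPool object] + [SimpleStore SimpleGraph SimpleEvent CachedPool object]
  take SimpleGraph:  [SimpleEvent CachedPool object] + [SimpleGraph SimpleEvent CachedPool object]
  take SimpleEvent:  [SimpleEvent CachedPool object] + [SimpleEvent CachedPool object]
  take CachedPool:  [CachedPool object] + [CachedPool object]
  take object:  [object] + [object]
MRO: SmartActor AbstractCache SimpleRecord SimpleStore SimpleGraph SimpleEvent CachedPool object
handle is defined in: CachedPool, SimpleEvent. First along the MRO is SimpleEvent.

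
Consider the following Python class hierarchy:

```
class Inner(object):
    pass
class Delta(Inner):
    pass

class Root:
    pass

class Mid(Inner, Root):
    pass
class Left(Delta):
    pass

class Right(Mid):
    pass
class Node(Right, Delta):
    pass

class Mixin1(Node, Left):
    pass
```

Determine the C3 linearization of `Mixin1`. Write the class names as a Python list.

[Mixin1, Node, Right, Mid, Left, Delta, Inner, Root, object]

L[Mixin1] = Mixin1 + merge(L[Node], L[Left], [Node Left])
  take Node:  [Node Right Mid Delta Inner Root object] + [Left Delta Inner object] + [Node Left]
  take Right:  [Right Mid Delta Inner Root object] + [Left Delta Inner object] + [Left]
  take Mid:  [Mid Delta Inner Root object] + [Left Delta Inner object] + [Left]
  take Left:  [Delta Inner Root object] + [Left Delta Inner object] + [Left]
  take Delta:  [Delta Inner Root object] + [Delta Inner object]
  take Inner:  [Inner Root object] + [Inner object]
  take Root:  [Root object] + [object]
  take object:  [object] + [object]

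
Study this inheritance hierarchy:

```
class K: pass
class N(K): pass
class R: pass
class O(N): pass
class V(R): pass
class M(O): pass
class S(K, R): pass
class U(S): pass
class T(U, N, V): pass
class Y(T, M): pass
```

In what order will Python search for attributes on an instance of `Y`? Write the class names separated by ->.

L[Y] = Y + merge(L[T], L[M], [T M])
  take T:  [T U S N K V R object] + [M O N K object] + [T M]
  take U:  [U S N K V R object] + [M O N K object] + [M]
  take S:  [S N K V R object] + [M O N K object] + [M]
  take M:  [N K V R object] + [M O N K object] + [M]
  take O:  [N K V R object] + [O N K object]
  take N:  [N K V R object] + [N K object]
  take K:  [K V R object] + [K object]
  take V:  [V R object] + [object]
  take R:  [R object] + [object]
  take object:  [object] + [object]

Y -> T -> U -> S -> M -> O -> N -> K -> V -> R -> object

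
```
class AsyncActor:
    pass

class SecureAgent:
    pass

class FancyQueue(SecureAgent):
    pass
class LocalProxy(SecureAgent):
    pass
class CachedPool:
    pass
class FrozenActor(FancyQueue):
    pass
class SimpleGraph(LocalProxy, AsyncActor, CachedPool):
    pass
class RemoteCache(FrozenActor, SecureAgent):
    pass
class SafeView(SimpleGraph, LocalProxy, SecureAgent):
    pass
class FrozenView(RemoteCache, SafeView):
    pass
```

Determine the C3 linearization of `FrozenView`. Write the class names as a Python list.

[FrozenView, RemoteCache, FrozenActor, FancyQueue, SafeView, SimpleGraph, LocalProxy, SecureAgent, AsyncActor, CachedPool, object]

L[FrozenView] = FrozenView + merge(L[RemoteCache], L[SafeView], [RemoteCache SafeView])
  take RemoteCache:  [RemoteCache FrozenActor FancyQueue SecureAgent object] + [SafeView SimpleGraph LocalProxy SecureAgent AsyncActor CachedPool object] + [RemoteCache SafeView]
  take FrozenActor:  [FrozenActor FancyQueue SecureAgent object] + [SafeView SimpleGraph LocalProxy SecureAgent AsyncActor CachedPool object] + [SafeView]
  take FancyQueue:  [FancyQueue SecureAgent object] + [SafeView SimpleGraph LocalProxy SecureAgent AsyncActor CachedPool object] + [SafeView]
  take SafeView:  [SecureAgent object] + [SafeView SimpleGraph LocalProxy SecureAgent AsyncActor CachedPool object] + [SafeView]
  take SimpleGraph:  [SecureAgent object] + [SimpleGraph LocalProxy SecureAgent AsyncActor CachedPool object]
  take LocalProxy:  [SecureAgent object] + [LocalProxy SecureAgent AsyncActor CachedPool object]
  take SecureAgent:  [SecureAgent object] + [SecureAgent AsyncActor CachedPool object]
  take AsyncActor:  [object] + [AsyncActor CachedPool object]
  take CachedPool:  [object] + [CachedPool object]
  take object:  [object] + [object]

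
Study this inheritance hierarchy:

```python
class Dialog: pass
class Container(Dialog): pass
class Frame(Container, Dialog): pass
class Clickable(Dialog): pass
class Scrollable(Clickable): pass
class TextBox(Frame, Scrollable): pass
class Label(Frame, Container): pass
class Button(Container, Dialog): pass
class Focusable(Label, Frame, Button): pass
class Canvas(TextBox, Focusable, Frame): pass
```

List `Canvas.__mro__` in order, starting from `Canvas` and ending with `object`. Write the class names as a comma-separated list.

L[Canvas] = Canvas + merge(L[TextBox], L[Focusable], L[Frame], [TextBox Focusable Frame])
  take TextBox:  [TextBox Frame Container Scrollable Clickable Dialog object] + [Focusable Label Frame Button Container Dialog object] + [Frame Container Dialog object] + [TextBox Focusable Frame]
  take Focusable:  [Frame Container Scrollable Clickable Dialog object] + [Focusable Label Frame Button Container Dialog object] + [Frame Container Dialog object] + [Focusable Frame]
  take Label:  [Frame Container Scrollable Clickable Dialog object] + [Label Frame Button Container Dialog object] + [Frame Container Dialog object] + [Frame]
  take Frame:  [Frame Container Scrollable Clickable Dialog object] + [Frame Button Container Dialog object] + [Frame Container Dialog object] + [Frame]
  take Button:  [Container Scrollable Clickable Dialog object] + [Button Container Dialog object] + [Container Dialog object]
  take Container:  [Container Scrollable Clickable Dialog object] + [Container Dialog object] + [Container Dialog object]
  take Scrollable:  [Scrollable Clickable Dialog object] + [Dialog object] + [Dialog object]
  take Clickable:  [Clickable Dialog object] + [Dialog object] + [Dialog object]
  take Dialog:  [Dialog object] + [Dialog object] + [Dialog object]
  take object:  [object] + [object] + [object]

Canvas, TextBox, Focusable, Label, Frame, Button, Container, Scrollable, Clickable, Dialog, object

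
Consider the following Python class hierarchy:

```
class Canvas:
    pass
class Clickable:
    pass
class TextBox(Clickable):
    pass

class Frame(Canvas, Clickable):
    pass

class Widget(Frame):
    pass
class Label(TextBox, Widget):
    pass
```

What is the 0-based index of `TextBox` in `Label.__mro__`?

L[Label] = Label + merge(L[TextBox], L[Widget], [TextBox Widget])
  take TextBox:  [TextBox Clickable object] + [Widget Frame Canvas Clickable object] + [TextBox Widget]
  take Widget:  [Clickable object] + [Widget Frame Canvas Clickable object] + [Widget]
  take Frame:  [Clickable object] + [Frame Canvas Clickable object]
  take Canvas:  [Clickable object] + [Canvas Clickable object]
  take Clickable:  [Clickable object] + [Clickable object]
  take object:  [object] + [object]
MRO: Label TextBox Widget Frame Canvas Clickable object
TextBox sits at index 1.

1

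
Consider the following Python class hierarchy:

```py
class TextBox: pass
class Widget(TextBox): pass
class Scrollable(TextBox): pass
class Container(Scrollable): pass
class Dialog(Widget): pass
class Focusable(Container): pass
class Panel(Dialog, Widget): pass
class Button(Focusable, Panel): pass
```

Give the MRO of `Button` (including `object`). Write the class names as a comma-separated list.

Button, Focusable, Container, Scrollable, Panel, Dialog, Widget, TextBox, object

L[Button] = Button + merge(L[Focusable], L[Panel], [Focusable Panel])
  take Focusable:  [Focusable Container Scrollable TextBox object] + [Panel Dialog Widget TextBox object] + [Focusable Panel]
  take Container:  [Container Scrollable TextBox object] + [Panel Dialog Widget TextBox object] + [Panel]
  take Scrollable:  [Scrollable TextBox object] + [Panel Dialog Widget TextBox object] + [Panel]
  take Panel:  [TextBox object] + [Panel Dialog Widget TextBox object] + [Panel]
  take Dialog:  [TextBox object] + [Dialog Widget TextBox object]
  take Widget:  [TextBox object] + [Widget TextBox object]
  take TextBox:  [TextBox object] + [TextBox object]
  take object:  [object] + [object]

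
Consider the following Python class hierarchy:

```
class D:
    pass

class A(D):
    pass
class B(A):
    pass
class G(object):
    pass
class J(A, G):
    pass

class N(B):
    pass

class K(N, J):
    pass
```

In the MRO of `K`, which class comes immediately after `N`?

L[K] = K + merge(L[N], L[J], [N J])
  take N:  [N B A D object] + [J A D G object] + [N J]
  take B:  [B A D object] + [J A D G object] + [J]
  take J:  [A D object] + [J A D G object] + [J]
  take A:  [A D object] + [A D G object]
  take D:  [D object] + [D G object]
  take G:  [object] + [G object]
  take object:  [object] + [object]
MRO: K N B J A D G object
N is at position 1; next is B.

B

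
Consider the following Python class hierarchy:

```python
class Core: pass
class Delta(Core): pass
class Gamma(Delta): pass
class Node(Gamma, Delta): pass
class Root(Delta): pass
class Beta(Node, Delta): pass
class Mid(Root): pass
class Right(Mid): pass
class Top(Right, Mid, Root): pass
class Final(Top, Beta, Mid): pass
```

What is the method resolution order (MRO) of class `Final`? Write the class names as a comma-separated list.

L[Final] = Final + merge(L[Top], L[Beta], L[Mid], [Top Beta Mid])
  take Top:  [Top Right Mid Root Delta Core object] + [Beta Node Gamma Delta Core object] + [Mid Root Delta Core object] + [Top Beta Mid]
  take Right:  [Right Mid Root Delta Core object] + [Beta Node Gamma Delta Core object] + [Mid Root Delta Core object] + [Beta Mid]
  take Beta:  [Mid Root Delta Core object] + [Beta Node Gamma Delta Core object] + [Mid Root Delta Core object] + [Beta Mid]
  take Mid:  [Mid Root Delta Core object] + [Node Gamma Delta Core object] + [Mid Root Delta Core object] + [Mid]
  take Root:  [Root Delta Core object] + [Node Gamma Delta Core object] + [Root Delta Core object]
  take Node:  [Delta Core object] + [Node Gamma Delta Core object] + [Delta Core object]
  take Gamma:  [Delta Core object] + [Gamma Delta Core object] + [Delta Core object]
  take Delta:  [Delta Core object] + [Delta Core object] + [Delta Core object]
  take Core:  [Core object] + [Core object] + [Core object]
  take object:  [object] + [object] + [object]

Final, Top, Right, Beta, Mid, Root, Node, Gamma, Delta, Core, object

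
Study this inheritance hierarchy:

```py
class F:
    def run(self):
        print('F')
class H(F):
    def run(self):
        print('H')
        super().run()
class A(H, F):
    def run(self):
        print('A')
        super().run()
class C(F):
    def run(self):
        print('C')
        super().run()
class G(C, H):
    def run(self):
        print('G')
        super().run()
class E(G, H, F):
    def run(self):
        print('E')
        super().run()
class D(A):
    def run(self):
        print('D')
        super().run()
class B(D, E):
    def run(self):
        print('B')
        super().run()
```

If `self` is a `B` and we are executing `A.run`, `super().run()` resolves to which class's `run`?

E

L[B] = B + merge(L[D], L[E], [D E])
  take D:  [D A H F object] + [E G C H F object] + [D E]
  take A:  [A H F object] + [E G C H F object] + [E]
  take E:  [H F object] + [E G C H F object] + [E]
  take G:  [H F object] + [G C H F object]
  take C:  [H F object] + [C H F object]
  take H:  [H F object] + [H F object]
  take F:  [F object] + [F object]
  take object:  [object] + [object]
MRO: B D A E G C H F object
super() in A.run on a B instance goes to the class after A in B's MRO: E.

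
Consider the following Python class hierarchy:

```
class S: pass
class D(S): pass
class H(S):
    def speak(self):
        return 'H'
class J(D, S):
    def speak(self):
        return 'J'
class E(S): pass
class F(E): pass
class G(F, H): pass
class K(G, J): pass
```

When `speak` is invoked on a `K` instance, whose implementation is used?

H

L[K] = K + merge(L[G], L[J], [G J])
  take G:  [G F E H S object] + [J D S object] + [G J]
  take F:  [F E H S object] + [J D S object] + [J]
  take E:  [E H S object] + [J D S object] + [J]
  take H:  [H S object] + [J D S object] + [J]
  take J:  [S object] + [J D S object] + [J]
  take D:  [S object] + [D S object]
  take S:  [S object] + [S object]
  take object:  [object] + [object]
MRO: K G F E H J D S object
speak is defined in: H, J. First along the MRO is H.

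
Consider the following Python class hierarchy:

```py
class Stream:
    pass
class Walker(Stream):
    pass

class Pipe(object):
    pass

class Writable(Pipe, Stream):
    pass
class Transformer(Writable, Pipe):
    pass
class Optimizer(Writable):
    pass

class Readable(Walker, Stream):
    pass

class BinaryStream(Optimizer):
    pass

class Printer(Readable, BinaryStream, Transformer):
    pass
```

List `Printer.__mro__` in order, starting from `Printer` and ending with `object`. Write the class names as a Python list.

L[Printer] = Printer + merge(L[Readable], L[BinaryStream], L[Transformer], [Readable BinaryStream Transformer])
  take Readable:  [Readable Walker Stream object] + [BinaryStream Optimizer Writable Pipe Stream object] + [Transformer Writable Pipe Stream object] + [Readable BinaryStream Transformer]
  take Walker:  [Walker Stream object] + [BinaryStream Optimizer Writable Pipe Stream object] + [Transformer Writable Pipe Stream object] + [BinaryStream Transformer]
  take BinaryStream:  [Stream object] + [BinaryStream Optimizer Writable Pipe Stream object] + [Transformer Writable Pipe Stream object] + [BinaryStream Transformer]
  take Optimizer:  [Stream object] + [Optimizer Writable Pipe Stream object] + [Transformer Writable Pipe Stream object] + [Transformer]
  take Transformer:  [Stream object] + [Writable Pipe Stream object] + [Transformer Writable Pipe Stream object] + [Transformer]
  take Writable:  [Stream object] + [Writable Pipe Stream object] + [Writable Pipe Stream object]
  take Pipe:  [Stream object] + [Pipe Stream object] + [Pipe Stream object]
  take Stream:  [Stream object] + [Stream object] + [Stream object]
  take object:  [object] + [object] + [object]

[Printer, Readable, Walker, BinaryStream, Optimizer, Transformer, Writable, Pipe, Stream, object]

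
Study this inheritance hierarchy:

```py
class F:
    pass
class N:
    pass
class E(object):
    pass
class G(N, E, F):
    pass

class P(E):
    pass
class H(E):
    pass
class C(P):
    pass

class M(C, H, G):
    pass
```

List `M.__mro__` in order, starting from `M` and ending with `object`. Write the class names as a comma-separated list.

L[M] = M + merge(L[C], L[H], L[G], [C H G])
  take C:  [C P E object] + [H E object] + [G N E F object] + [C H G]
  take P:  [P E object] + [H E object] + [G N E F object] + [H G]
  take H:  [E object] + [H E object] + [G N E F object] + [H G]
  take G:  [E object] + [E object] + [G N E F object] + [G]
  take N:  [E object] + [E object] + [N E F object]
  take E:  [E object] + [E object] + [E F object]
  take F:  [object] + [object] + [F object]
  take object:  [object] + [object] + [object]

M, C, P, H, G, N, E, F, object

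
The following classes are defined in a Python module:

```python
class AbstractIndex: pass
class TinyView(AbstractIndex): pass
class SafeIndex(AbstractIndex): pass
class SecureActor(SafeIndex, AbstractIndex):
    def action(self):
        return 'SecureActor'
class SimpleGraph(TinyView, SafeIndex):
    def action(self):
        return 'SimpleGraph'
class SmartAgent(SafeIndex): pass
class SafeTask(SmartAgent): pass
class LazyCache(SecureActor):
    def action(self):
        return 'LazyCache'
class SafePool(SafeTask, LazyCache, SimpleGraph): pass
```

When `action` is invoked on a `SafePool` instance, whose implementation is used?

LazyCache

L[SafePool] = SafePool + merge(L[SafeTask], L[LazyCache], L[SimpleGraph], [SafeTask LazyCache SimpleGraph])
  take SafeTask:  [SafeTask SmartAgent SafeIndex AbstractIndex object] + [LazyCache SecureActor SafeIndex AbstractIndex object] + [SimpleGraph TinyView SafeIndex AbstractIndex object] + [SafeTask LazyCache SimpleGraph]
  take SmartAgent:  [SmartAgent SafeIndex AbstractIndex object] + [LazyCache SecureActor SafeIndex AbstractIndex object] + [SimpleGraph TinyView SafeIndex AbstractIndex object] + [LazyCache SimpleGraph]
  take LazyCache:  [SafeIndex AbstractIndex object] + [LazyCache SecureActor SafeIndex AbstractIndex object] + [SimpleGraph TinyView SafeIndex AbstractIndex object] + [LazyCache SimpleGraph]
  take SecureActor:  [SafeIndex AbstractIndex object] + [SecureActor SafeIndex AbstractIndex object] + [SimpleGraph TinyView SafeIndex AbstractIndex object] + [SimpleGraph]
  take SimpleGraph:  [SafeIndex AbstractIndex object] + [SafeIndex AbstractIndex object] + [SimpleGraph TinyView SafeIndex AbstractIndex object] + [SimpleGraph]
  take TinyView:  [SafeIndex AbstractIndex object] + [SafeIndex AbstractIndex object] + [TinyView SafeIndex AbstractIndex object]
  take SafeIndex:  [SafeIndex AbstractIndex object] + [SafeIndex AbstractIndex object] + [SafeIndex AbstractIndex object]
  take AbstractIndex:  [AbstractIndex object] + [AbstractIndex object] + [AbstractIndex object]
  take object:  [object] + [object] + [object]
MRO: SafePool SafeTask SmartAgent LazyCache SecureActor SimpleGraph TinyView SafeIndex AbstractIndex object
action is defined in: LazyCache, SecureActor, SimpleGraph. First along the MRO is LazyCache.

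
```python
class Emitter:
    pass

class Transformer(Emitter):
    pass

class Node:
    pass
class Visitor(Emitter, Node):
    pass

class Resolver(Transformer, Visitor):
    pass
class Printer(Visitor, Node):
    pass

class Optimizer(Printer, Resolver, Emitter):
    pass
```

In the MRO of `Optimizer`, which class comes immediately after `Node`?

L[Optimizer] = Optimizer + merge(L[Printer], L[Resolver], L[Emitter], [Printer Resolver Emitter])
  take Printer:  [Printer Visitor Emitter Node object] + [Resolver Transformer Visitor Emitter Node object] + [Emitter object] + [Printer Resolver Emitter]
  take Resolver:  [Visitor Emitter Node object] + [Resolver Transformer Visitor Emitter Node object] + [Emitter object] + [Resolver Emitter]
  take Transformer:  [Visitor Emitter Node object] + [Transformer Visitor Emitter Node object] + [Emitter object] + [Emitter]
  take Visitor:  [Visitor Emitter Node object] + [Visitor Emitter Node object] + [Emitter object] + [Emitter]
  take Emitter:  [Emitter Node object] + [Emitter Node object] + [Emitter object] + [Emitter]
  take Node:  [Node object] + [Node object] + [object]
  take object:  [object] + [object] + [object]
MRO: Optimizer Printer Resolver Transformer Visitor Emitter Node object
Node is at position 6; next is object.

object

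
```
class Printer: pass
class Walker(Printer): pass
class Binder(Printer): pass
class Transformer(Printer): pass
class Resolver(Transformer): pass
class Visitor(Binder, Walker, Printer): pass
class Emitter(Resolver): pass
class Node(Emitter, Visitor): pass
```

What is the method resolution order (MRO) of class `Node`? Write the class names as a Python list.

L[Node] = Node + merge(L[Emitter], L[Visitor], [Emitter Visitor])
  take Emitter:  [Emitter Resolver Transformer Printer object] + [Visitor Binder Walker Printer object] + [Emitter Visitor]
  take Resolver:  [Resolver Transformer Printer object] + [Visitor Binder Walker Printer object] + [Visitor]
  take Transformer:  [Transformer Printer object] + [Visitor Binder Walker Printer object] + [Visitor]
  take Visitor:  [Printer object] + [Visitor Binder Walker Printer object] + [Visitor]
  take Binder:  [Printer object] + [Binder Walker Printer object]
  take Walker:  [Printer object] + [Walker Printer object]
  take Printer:  [Printer object] + [Printer object]
  take object:  [object] + [object]

[Node, Emitter, Resolver, Transformer, Visitor, Binder, Walker, Printer, object]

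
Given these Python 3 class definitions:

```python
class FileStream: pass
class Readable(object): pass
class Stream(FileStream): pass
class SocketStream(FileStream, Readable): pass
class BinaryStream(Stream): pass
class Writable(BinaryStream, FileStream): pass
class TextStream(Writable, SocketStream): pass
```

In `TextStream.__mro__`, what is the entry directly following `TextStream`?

Writable

L[TextStream] = TextStream + merge(L[Writable], L[SocketStream], [Writable SocketStream])
  take Writable:  [Writable BinaryStream Stream FileStream object] + [SocketStream FileStream Readable object] + [Writable SocketStream]
  take BinaryStream:  [BinaryStream Stream FileStream object] + [SocketStream FileStream Readable object] + [SocketStream]
  take Stream:  [Stream FileStream object] + [SocketStream FileStream Readable object] + [SocketStream]
  take SocketStream:  [FileStream object] + [SocketStream FileStream Readable object] + [SocketStream]
  take FileStream:  [FileStream object] + [FileStream Readable object]
  take Readable:  [object] + [Readable object]
  take object:  [object] + [object]
MRO: TextStream Writable BinaryStream Stream SocketStream FileStream Readable object
TextStream is at position 0; next is Writable.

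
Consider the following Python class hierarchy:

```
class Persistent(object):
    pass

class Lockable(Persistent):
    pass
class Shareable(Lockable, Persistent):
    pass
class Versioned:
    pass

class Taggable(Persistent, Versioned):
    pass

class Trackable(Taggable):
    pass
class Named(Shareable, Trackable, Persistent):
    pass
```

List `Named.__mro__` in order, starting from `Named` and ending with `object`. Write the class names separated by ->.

L[Named] = Named + merge(L[Shareable], L[Trackable], L[Persistent], [Shareable Trackable Persistent])
  take Shareable:  [Shareable Lockable Persistent object] + [Trackable Taggable Persistent Versioned object] + [Persistent object] + [Shareable Trackable Persistent]
  take Lockable:  [Lockable Persistent object] + [Trackable Taggable Persistent Versioned object] + [Persistent object] + [Trackable Persistent]
  take Trackable:  [Persistent object] + [Trackable Taggable Persistent Versioned object] + [Persistent object] + [Trackable Persistent]
  take Taggable:  [Persistent object] + [Taggable Persistent Versioned object] + [Persistent object] + [Persistent]
  take Persistent:  [Persistent object] + [Persistent Versioned object] + [Persistent object] + [Persistent]
  take Versioned:  [object] + [Versioned object] + [object]
  take object:  [object] + [object] + [object]

Named -> Shareable -> Lockable -> Trackable -> Taggable -> Persistent -> Versioned -> object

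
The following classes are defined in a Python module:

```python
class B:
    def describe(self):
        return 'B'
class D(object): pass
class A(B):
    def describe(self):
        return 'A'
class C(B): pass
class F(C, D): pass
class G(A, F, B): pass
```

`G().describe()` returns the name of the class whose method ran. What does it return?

L[G] = G + merge(L[A], L[F], L[B], [A F B])
  take A:  [A B object] + [F C B D object] + [B object] + [A F B]
  take F:  [B object] + [F C B D object] + [B object] + [F B]
  take C:  [B object] + [C B D object] + [B object] + [B]
  take B:  [B object] + [B D object] + [B object] + [B]
  take D:  [object] + [D object] + [object]
  take object:  [object] + [object] + [object]
MRO: G A F C B D object
describe is defined in: A, B. First along the MRO is A.

A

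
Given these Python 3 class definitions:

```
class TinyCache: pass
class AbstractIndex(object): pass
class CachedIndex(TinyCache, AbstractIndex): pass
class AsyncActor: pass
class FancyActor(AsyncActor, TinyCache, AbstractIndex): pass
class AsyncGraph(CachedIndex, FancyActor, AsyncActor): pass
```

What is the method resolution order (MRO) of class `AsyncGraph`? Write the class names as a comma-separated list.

AsyncGraph, CachedIndex, FancyActor, AsyncActor, TinyCache, AbstractIndex, object

L[AsyncGraph] = AsyncGraph + merge(L[CachedIndex], L[FancyActor], L[AsyncActor], [CachedIndex FancyActor AsyncActor])
  take CachedIndex:  [CachedIndex TinyCache AbstractIndex object] + [FancyActor AsyncActor TinyCache AbstractIndex object] + [AsyncActor object] + [CachedIndex FancyActor AsyncActor]
  take FancyActor:  [TinyCache AbstractIndex object] + [FancyActor AsyncActor TinyCache AbstractIndex object] + [AsyncActor object] + [FancyActor AsyncActor]
  take AsyncActor:  [TinyCache AbstractIndex object] + [AsyncActor TinyCache AbstractIndex object] + [AsyncActor object] + [AsyncActor]
  take TinyCache:  [TinyCache AbstractIndex object] + [TinyCache AbstractIndex object] + [object]
  take AbstractIndex:  [AbstractIndex object] + [AbstractIndex object] + [object]
  take object:  [object] + [object] + [object]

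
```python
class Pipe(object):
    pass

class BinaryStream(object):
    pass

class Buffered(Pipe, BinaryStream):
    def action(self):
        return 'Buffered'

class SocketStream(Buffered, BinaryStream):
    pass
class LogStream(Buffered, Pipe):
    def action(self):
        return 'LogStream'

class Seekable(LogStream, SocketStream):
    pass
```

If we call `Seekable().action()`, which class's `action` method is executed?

L[Seekable] = Seekable + merge(L[LogStream], L[SocketStream], [LogStream SocketStream])
  take LogStream:  [LogStream Buffered Pipe BinaryStream object] + [SocketStream Buffered Pipe BinaryStream object] + [LogStream SocketStream]
  take SocketStream:  [Buffered Pipe BinaryStream object] + [SocketStream Buffered Pipe BinaryStream object] + [SocketStream]
  take Buffered:  [Buffered Pipe BinaryStream object] + [Buffered Pipe BinaryStream object]
  take Pipe:  [Pipe BinaryStream object] + [Pipe BinaryStream object]
  take BinaryStream:  [BinaryStream object] + [BinaryStream object]
  take object:  [object] + [object]
MRO: Seekable LogStream SocketStream Buffered Pipe BinaryStream object
action is defined in: Buffered, LogStream. First along the MRO is LogStream.

LogStream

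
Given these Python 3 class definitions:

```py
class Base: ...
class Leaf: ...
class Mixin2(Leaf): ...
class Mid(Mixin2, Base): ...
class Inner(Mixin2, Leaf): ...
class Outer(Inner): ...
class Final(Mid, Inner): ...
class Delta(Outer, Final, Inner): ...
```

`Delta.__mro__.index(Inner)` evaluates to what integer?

4

L[Delta] = Delta + merge(L[Outer], L[Final], L[Inner], [Outer Final Inner])
  take Outer:  [Outer Inner Mixin2 Leaf object] + [Final Mid Inner Mixin2 Leaf Base object] + [Inner Mixin2 Leaf object] + [Outer Final Inner]
  take Final:  [Inner Mixin2 Leaf object] + [Final Mid Inner Mixin2 Leaf Base object] + [Inner Mixin2 Leaf object] + [Final Inner]
  take Mid:  [Inner Mixin2 Leaf object] + [Mid Inner Mixin2 Leaf Base object] + [Inner Mixin2 Leaf object] + [Inner]
  take Inner:  [Inner Mixin2 Leaf object] + [Inner Mixin2 Leaf Base object] + [Inner Mixin2 Leaf object] + [Inner]
  take Mixin2:  [Mixin2 Leaf object] + [Mixin2 Leaf Base object] + [Mixin2 Leaf object]
  take Leaf:  [Leaf object] + [Leaf Base object] + [Leaf object]
  take Base:  [object] + [Base object] + [object]
  take object:  [object] + [object] + [object]
MRO: Delta Outer Final Mid Inner Mixin2 Leaf Base object
Inner sits at index 4.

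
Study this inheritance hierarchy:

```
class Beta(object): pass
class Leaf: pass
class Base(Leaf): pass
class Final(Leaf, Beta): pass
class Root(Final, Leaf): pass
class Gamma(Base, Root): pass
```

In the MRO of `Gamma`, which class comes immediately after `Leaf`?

Beta

L[Gamma] = Gamma + merge(L[Base], L[Root], [Base Root])
  take Base:  [Base Leaf object] + [Root Final Leaf Beta object] + [Base Root]
  take Root:  [Leaf object] + [Root Final Leaf Beta object] + [Root]
  take Final:  [Leaf object] + [Final Leaf Beta object]
  take Leaf:  [Leaf object] + [Leaf Beta object]
  take Beta:  [object] + [Beta object]
  take object:  [object] + [object]
MRO: Gamma Base Root Final Leaf Beta object
Leaf is at position 4; next is Beta.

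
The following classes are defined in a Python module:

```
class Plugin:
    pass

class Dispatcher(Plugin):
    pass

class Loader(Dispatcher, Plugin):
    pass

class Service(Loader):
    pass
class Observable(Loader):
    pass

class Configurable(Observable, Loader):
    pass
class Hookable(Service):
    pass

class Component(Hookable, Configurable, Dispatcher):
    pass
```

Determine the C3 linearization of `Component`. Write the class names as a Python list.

L[Component] = Component + merge(L[Hookable], L[Configurable], L[Dispatcher], [Hookable Configurable Dispatcher])
  take Hookable:  [Hookable Service Loader Dispatcher Plugin object] + [Configurable Observable Loader Dispatcher Plugin object] + [Dispatcher Plugin object] + [Hookable Configurable Dispatcher]
  take Service:  [Service Loader Dispatcher Plugin object] + [Configurable Observable Loader Dispatcher Plugin object] + [Dispatcher Plugin object] + [Configurable Dispatcher]
  take Configurable:  [Loader Dispatcher Plugin object] + [Configurable Observable Loader Dispatcher Plugin object] + [Dispatcher Plugin object] + [Configurable Dispatcher]
  take Observable:  [Loader Dispatcher Plugin object] + [Observable Loader Dispatcher Plugin object] + [Dispatcher Plugin object] + [Dispatcher]
  take Loader:  [Loader Dispatcher Plugin object] + [Loader Dispatcher Plugin object] + [Dispatcher Plugin object] + [Dispatcher]
  take Dispatcher:  [Dispatcher Plugin object] + [Dispatcher Plugin object] + [Dispatcher Plugin object] + [Dispatcher]
  take Plugin:  [Plugin object] + [Plugin object] + [Plugin object]
  take object:  [object] + [object] + [object]

[Component, Hookable, Service, Configurable, Observable, Loader, Dispatcher, Plugin, object]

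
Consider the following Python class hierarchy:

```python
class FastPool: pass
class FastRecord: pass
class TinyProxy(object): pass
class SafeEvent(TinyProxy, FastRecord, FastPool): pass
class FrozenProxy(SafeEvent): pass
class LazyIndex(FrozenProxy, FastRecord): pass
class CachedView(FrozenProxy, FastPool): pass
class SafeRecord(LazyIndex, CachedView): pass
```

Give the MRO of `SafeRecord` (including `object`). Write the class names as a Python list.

[SafeRecord, LazyIndex, CachedView, FrozenProxy, SafeEvent, TinyProxy, FastRecord, FastPool, object]

L[SafeRecord] = SafeRecord + merge(L[LazyIndex], L[CachedView], [LazyIndex CachedView])
  take LazyIndex:  [LazyIndex FrozenProxy SafeEvent TinyProxy FastRecord FastPool object] + [CachedView FrozenProxy SafeEvent TinyProxy FastRecord FastPool object] + [LazyIndex CachedView]
  take CachedView:  [FrozenProxy SafeEvent TinyProxy FastRecord FastPool object] + [CachedView FrozenProxy SafeEvent TinyProxy FastRecord FastPool object] + [CachedView]
  take FrozenProxy:  [FrozenProxy SafeEvent TinyProxy FastRecord FastPool object] + [FrozenProxy SafeEvent TinyProxy FastRecord FastPool object]
  take SafeEvent:  [SafeEvent TinyProxy FastRecord FastPool object] + [SafeEvent TinyProxy FastRecord FastPool object]
  take TinyProxy:  [TinyProxy FastRecord FastPool object] + [TinyProxy FastRecord FastPool object]
  take FastRecord:  [FastRecord FastPool object] + [FastRecord FastPool object]
  take FastPool:  [FastPool object] + [FastPool object]
  take object:  [object] + [object]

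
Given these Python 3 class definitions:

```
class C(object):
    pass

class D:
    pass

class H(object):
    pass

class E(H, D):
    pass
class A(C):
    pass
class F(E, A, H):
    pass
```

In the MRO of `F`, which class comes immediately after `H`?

L[F] = F + merge(L[E], L[A], L[H], [E A H])
  take E:  [E H D object] + [A C object] + [H object] + [E A H]
  take A:  [H D object] + [A C object] + [H object] + [A H]
  take H:  [H D object] + [C object] + [H object] + [H]
  take D:  [D object] + [C object] + [object]
  take C:  [object] + [C object] + [object]
  take object:  [object] + [object] + [object]
MRO: F E A H D C object
H is at position 3; next is D.

D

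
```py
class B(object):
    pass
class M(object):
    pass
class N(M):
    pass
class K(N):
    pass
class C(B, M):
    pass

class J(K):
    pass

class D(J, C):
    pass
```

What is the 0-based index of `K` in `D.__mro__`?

2

L[D] = D + merge(L[J], L[C], [J C])
  take J:  [J K N M object] + [C B M object] + [J C]
  take K:  [K N M object] + [C B M object] + [C]
  take N:  [N M object] + [C B M object] + [C]
  take C:  [M object] + [C B M object] + [C]
  take B:  [M object] + [B M object]
  take M:  [M object] + [M object]
  take object:  [object] + [object]
MRO: D J K N C B M object
K sits at index 2.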